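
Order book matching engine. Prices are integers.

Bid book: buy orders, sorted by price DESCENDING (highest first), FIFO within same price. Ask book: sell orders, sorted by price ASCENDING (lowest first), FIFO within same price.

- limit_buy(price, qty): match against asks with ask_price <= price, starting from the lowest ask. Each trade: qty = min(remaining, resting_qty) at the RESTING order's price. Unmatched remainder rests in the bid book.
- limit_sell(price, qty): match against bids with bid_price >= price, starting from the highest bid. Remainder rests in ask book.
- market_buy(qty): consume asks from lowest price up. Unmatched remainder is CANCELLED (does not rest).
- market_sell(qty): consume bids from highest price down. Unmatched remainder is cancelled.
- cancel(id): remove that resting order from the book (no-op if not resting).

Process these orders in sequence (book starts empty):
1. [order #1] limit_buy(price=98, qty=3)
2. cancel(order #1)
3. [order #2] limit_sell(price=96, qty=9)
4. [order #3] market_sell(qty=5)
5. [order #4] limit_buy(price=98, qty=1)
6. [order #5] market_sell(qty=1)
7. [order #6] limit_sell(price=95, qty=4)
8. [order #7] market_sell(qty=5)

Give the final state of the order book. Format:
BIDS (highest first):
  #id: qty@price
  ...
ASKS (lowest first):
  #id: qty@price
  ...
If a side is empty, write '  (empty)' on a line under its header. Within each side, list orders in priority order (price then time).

After op 1 [order #1] limit_buy(price=98, qty=3): fills=none; bids=[#1:3@98] asks=[-]
After op 2 cancel(order #1): fills=none; bids=[-] asks=[-]
After op 3 [order #2] limit_sell(price=96, qty=9): fills=none; bids=[-] asks=[#2:9@96]
After op 4 [order #3] market_sell(qty=5): fills=none; bids=[-] asks=[#2:9@96]
After op 5 [order #4] limit_buy(price=98, qty=1): fills=#4x#2:1@96; bids=[-] asks=[#2:8@96]
After op 6 [order #5] market_sell(qty=1): fills=none; bids=[-] asks=[#2:8@96]
After op 7 [order #6] limit_sell(price=95, qty=4): fills=none; bids=[-] asks=[#6:4@95 #2:8@96]
After op 8 [order #7] market_sell(qty=5): fills=none; bids=[-] asks=[#6:4@95 #2:8@96]

Answer: BIDS (highest first):
  (empty)
ASKS (lowest first):
  #6: 4@95
  #2: 8@96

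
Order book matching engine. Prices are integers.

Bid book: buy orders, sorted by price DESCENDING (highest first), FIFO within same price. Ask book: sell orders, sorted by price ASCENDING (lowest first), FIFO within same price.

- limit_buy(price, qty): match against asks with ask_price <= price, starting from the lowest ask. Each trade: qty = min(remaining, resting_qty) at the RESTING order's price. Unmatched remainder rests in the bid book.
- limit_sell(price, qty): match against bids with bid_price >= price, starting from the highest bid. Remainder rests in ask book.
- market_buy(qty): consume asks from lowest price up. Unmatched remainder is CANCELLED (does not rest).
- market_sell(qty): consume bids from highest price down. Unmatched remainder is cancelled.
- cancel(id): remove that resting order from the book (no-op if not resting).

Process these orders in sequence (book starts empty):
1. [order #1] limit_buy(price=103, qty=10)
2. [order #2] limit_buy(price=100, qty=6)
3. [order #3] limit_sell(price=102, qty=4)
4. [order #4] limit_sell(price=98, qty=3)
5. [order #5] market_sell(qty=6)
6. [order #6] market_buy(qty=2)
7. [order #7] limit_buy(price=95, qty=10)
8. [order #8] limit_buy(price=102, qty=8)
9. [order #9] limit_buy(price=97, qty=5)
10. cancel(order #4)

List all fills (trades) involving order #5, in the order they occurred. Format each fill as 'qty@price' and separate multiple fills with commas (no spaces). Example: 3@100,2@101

After op 1 [order #1] limit_buy(price=103, qty=10): fills=none; bids=[#1:10@103] asks=[-]
After op 2 [order #2] limit_buy(price=100, qty=6): fills=none; bids=[#1:10@103 #2:6@100] asks=[-]
After op 3 [order #3] limit_sell(price=102, qty=4): fills=#1x#3:4@103; bids=[#1:6@103 #2:6@100] asks=[-]
After op 4 [order #4] limit_sell(price=98, qty=3): fills=#1x#4:3@103; bids=[#1:3@103 #2:6@100] asks=[-]
After op 5 [order #5] market_sell(qty=6): fills=#1x#5:3@103 #2x#5:3@100; bids=[#2:3@100] asks=[-]
After op 6 [order #6] market_buy(qty=2): fills=none; bids=[#2:3@100] asks=[-]
After op 7 [order #7] limit_buy(price=95, qty=10): fills=none; bids=[#2:3@100 #7:10@95] asks=[-]
After op 8 [order #8] limit_buy(price=102, qty=8): fills=none; bids=[#8:8@102 #2:3@100 #7:10@95] asks=[-]
After op 9 [order #9] limit_buy(price=97, qty=5): fills=none; bids=[#8:8@102 #2:3@100 #9:5@97 #7:10@95] asks=[-]
After op 10 cancel(order #4): fills=none; bids=[#8:8@102 #2:3@100 #9:5@97 #7:10@95] asks=[-]

Answer: 3@103,3@100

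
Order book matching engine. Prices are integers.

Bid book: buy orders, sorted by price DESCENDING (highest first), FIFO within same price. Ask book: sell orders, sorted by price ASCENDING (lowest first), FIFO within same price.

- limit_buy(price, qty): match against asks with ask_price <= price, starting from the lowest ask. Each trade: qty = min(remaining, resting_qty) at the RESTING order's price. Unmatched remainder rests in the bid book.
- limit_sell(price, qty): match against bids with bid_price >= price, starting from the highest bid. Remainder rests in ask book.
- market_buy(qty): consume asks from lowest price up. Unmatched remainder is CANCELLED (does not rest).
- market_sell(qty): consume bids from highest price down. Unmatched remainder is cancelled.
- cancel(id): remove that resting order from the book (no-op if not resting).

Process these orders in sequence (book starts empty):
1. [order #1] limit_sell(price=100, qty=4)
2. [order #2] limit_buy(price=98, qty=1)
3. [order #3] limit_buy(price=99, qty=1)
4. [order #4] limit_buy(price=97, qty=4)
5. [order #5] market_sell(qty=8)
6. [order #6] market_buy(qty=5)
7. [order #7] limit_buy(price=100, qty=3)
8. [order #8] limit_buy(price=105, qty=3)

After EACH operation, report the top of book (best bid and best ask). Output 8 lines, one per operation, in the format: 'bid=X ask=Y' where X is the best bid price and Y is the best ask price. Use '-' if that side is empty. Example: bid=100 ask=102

Answer: bid=- ask=100
bid=98 ask=100
bid=99 ask=100
bid=99 ask=100
bid=- ask=100
bid=- ask=-
bid=100 ask=-
bid=105 ask=-

Derivation:
After op 1 [order #1] limit_sell(price=100, qty=4): fills=none; bids=[-] asks=[#1:4@100]
After op 2 [order #2] limit_buy(price=98, qty=1): fills=none; bids=[#2:1@98] asks=[#1:4@100]
After op 3 [order #3] limit_buy(price=99, qty=1): fills=none; bids=[#3:1@99 #2:1@98] asks=[#1:4@100]
After op 4 [order #4] limit_buy(price=97, qty=4): fills=none; bids=[#3:1@99 #2:1@98 #4:4@97] asks=[#1:4@100]
After op 5 [order #5] market_sell(qty=8): fills=#3x#5:1@99 #2x#5:1@98 #4x#5:4@97; bids=[-] asks=[#1:4@100]
After op 6 [order #6] market_buy(qty=5): fills=#6x#1:4@100; bids=[-] asks=[-]
After op 7 [order #7] limit_buy(price=100, qty=3): fills=none; bids=[#7:3@100] asks=[-]
After op 8 [order #8] limit_buy(price=105, qty=3): fills=none; bids=[#8:3@105 #7:3@100] asks=[-]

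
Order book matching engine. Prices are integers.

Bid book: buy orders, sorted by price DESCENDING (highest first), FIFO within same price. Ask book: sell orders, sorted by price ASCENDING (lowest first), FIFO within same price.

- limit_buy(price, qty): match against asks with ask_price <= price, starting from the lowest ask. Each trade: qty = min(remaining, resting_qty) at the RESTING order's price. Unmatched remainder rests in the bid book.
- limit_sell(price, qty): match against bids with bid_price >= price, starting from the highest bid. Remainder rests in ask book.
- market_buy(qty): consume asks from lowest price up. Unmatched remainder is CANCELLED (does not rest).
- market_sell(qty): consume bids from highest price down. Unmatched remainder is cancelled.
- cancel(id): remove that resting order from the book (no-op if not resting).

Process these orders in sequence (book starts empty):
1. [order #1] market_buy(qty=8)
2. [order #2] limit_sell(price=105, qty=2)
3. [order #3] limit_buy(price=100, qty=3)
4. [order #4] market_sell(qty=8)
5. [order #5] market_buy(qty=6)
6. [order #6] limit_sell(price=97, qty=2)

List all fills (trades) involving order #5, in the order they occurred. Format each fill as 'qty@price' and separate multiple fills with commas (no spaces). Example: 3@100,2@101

After op 1 [order #1] market_buy(qty=8): fills=none; bids=[-] asks=[-]
After op 2 [order #2] limit_sell(price=105, qty=2): fills=none; bids=[-] asks=[#2:2@105]
After op 3 [order #3] limit_buy(price=100, qty=3): fills=none; bids=[#3:3@100] asks=[#2:2@105]
After op 4 [order #4] market_sell(qty=8): fills=#3x#4:3@100; bids=[-] asks=[#2:2@105]
After op 5 [order #5] market_buy(qty=6): fills=#5x#2:2@105; bids=[-] asks=[-]
After op 6 [order #6] limit_sell(price=97, qty=2): fills=none; bids=[-] asks=[#6:2@97]

Answer: 2@105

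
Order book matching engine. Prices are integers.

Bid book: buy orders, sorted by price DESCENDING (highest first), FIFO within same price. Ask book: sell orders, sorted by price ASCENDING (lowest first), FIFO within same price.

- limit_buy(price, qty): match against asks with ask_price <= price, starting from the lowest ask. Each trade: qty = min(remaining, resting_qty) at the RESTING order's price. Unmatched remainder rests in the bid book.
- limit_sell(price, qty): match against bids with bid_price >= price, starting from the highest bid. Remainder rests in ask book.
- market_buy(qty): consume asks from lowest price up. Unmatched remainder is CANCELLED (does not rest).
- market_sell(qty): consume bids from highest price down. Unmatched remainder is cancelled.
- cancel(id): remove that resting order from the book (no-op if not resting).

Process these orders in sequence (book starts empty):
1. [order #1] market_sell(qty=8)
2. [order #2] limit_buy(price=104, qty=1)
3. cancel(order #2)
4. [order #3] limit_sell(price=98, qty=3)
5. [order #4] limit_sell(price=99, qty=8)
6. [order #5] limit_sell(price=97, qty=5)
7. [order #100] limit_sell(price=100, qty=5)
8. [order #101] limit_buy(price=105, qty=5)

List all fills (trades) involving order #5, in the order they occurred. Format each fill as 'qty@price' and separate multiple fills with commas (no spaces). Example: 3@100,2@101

After op 1 [order #1] market_sell(qty=8): fills=none; bids=[-] asks=[-]
After op 2 [order #2] limit_buy(price=104, qty=1): fills=none; bids=[#2:1@104] asks=[-]
After op 3 cancel(order #2): fills=none; bids=[-] asks=[-]
After op 4 [order #3] limit_sell(price=98, qty=3): fills=none; bids=[-] asks=[#3:3@98]
After op 5 [order #4] limit_sell(price=99, qty=8): fills=none; bids=[-] asks=[#3:3@98 #4:8@99]
After op 6 [order #5] limit_sell(price=97, qty=5): fills=none; bids=[-] asks=[#5:5@97 #3:3@98 #4:8@99]
After op 7 [order #100] limit_sell(price=100, qty=5): fills=none; bids=[-] asks=[#5:5@97 #3:3@98 #4:8@99 #100:5@100]
After op 8 [order #101] limit_buy(price=105, qty=5): fills=#101x#5:5@97; bids=[-] asks=[#3:3@98 #4:8@99 #100:5@100]

Answer: 5@97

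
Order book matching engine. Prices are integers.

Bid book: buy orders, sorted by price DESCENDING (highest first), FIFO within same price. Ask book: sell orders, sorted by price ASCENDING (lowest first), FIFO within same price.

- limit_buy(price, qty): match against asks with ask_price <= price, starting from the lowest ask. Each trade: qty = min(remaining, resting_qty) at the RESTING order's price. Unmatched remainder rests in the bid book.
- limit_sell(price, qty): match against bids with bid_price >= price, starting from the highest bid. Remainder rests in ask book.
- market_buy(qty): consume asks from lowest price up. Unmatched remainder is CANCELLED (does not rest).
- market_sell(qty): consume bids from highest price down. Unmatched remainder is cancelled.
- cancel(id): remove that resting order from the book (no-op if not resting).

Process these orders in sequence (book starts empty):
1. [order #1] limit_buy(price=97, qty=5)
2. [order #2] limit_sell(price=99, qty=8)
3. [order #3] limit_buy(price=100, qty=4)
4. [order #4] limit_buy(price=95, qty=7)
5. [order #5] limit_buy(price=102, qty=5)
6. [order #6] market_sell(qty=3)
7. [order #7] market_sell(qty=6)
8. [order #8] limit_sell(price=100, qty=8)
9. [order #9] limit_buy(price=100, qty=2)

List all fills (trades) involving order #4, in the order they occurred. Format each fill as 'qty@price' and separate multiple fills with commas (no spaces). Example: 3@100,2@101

Answer: 3@95

Derivation:
After op 1 [order #1] limit_buy(price=97, qty=5): fills=none; bids=[#1:5@97] asks=[-]
After op 2 [order #2] limit_sell(price=99, qty=8): fills=none; bids=[#1:5@97] asks=[#2:8@99]
After op 3 [order #3] limit_buy(price=100, qty=4): fills=#3x#2:4@99; bids=[#1:5@97] asks=[#2:4@99]
After op 4 [order #4] limit_buy(price=95, qty=7): fills=none; bids=[#1:5@97 #4:7@95] asks=[#2:4@99]
After op 5 [order #5] limit_buy(price=102, qty=5): fills=#5x#2:4@99; bids=[#5:1@102 #1:5@97 #4:7@95] asks=[-]
After op 6 [order #6] market_sell(qty=3): fills=#5x#6:1@102 #1x#6:2@97; bids=[#1:3@97 #4:7@95] asks=[-]
After op 7 [order #7] market_sell(qty=6): fills=#1x#7:3@97 #4x#7:3@95; bids=[#4:4@95] asks=[-]
After op 8 [order #8] limit_sell(price=100, qty=8): fills=none; bids=[#4:4@95] asks=[#8:8@100]
After op 9 [order #9] limit_buy(price=100, qty=2): fills=#9x#8:2@100; bids=[#4:4@95] asks=[#8:6@100]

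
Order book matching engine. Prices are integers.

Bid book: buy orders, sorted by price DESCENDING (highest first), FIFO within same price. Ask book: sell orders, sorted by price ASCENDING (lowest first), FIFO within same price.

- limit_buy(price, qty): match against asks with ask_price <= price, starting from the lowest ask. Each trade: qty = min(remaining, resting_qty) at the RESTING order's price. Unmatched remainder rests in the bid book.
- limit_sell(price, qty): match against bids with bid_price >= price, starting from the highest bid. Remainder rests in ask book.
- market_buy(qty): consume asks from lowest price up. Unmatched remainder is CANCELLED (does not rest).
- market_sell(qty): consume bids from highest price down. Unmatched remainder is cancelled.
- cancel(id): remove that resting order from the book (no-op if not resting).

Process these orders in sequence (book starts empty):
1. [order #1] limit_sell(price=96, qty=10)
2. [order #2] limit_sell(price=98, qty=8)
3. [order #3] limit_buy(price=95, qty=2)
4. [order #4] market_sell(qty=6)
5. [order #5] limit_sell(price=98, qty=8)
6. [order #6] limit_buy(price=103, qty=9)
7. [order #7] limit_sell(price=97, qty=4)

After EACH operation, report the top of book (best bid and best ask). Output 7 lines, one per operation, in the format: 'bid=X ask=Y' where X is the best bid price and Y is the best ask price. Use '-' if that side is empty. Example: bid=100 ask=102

After op 1 [order #1] limit_sell(price=96, qty=10): fills=none; bids=[-] asks=[#1:10@96]
After op 2 [order #2] limit_sell(price=98, qty=8): fills=none; bids=[-] asks=[#1:10@96 #2:8@98]
After op 3 [order #3] limit_buy(price=95, qty=2): fills=none; bids=[#3:2@95] asks=[#1:10@96 #2:8@98]
After op 4 [order #4] market_sell(qty=6): fills=#3x#4:2@95; bids=[-] asks=[#1:10@96 #2:8@98]
After op 5 [order #5] limit_sell(price=98, qty=8): fills=none; bids=[-] asks=[#1:10@96 #2:8@98 #5:8@98]
After op 6 [order #6] limit_buy(price=103, qty=9): fills=#6x#1:9@96; bids=[-] asks=[#1:1@96 #2:8@98 #5:8@98]
After op 7 [order #7] limit_sell(price=97, qty=4): fills=none; bids=[-] asks=[#1:1@96 #7:4@97 #2:8@98 #5:8@98]

Answer: bid=- ask=96
bid=- ask=96
bid=95 ask=96
bid=- ask=96
bid=- ask=96
bid=- ask=96
bid=- ask=96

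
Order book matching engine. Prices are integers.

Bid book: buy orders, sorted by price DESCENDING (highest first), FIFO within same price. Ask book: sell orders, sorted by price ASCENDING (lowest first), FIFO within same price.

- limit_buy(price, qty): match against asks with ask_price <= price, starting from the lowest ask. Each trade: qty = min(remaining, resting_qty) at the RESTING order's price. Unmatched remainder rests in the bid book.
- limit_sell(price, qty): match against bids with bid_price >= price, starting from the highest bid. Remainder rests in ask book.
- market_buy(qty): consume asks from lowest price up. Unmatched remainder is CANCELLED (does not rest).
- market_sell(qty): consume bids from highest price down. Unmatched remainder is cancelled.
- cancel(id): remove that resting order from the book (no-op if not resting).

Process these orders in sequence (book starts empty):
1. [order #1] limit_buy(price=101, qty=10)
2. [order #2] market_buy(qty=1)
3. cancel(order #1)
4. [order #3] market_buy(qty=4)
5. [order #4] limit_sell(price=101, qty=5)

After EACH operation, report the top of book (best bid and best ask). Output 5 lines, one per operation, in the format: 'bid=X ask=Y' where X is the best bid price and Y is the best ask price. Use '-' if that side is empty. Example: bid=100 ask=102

After op 1 [order #1] limit_buy(price=101, qty=10): fills=none; bids=[#1:10@101] asks=[-]
After op 2 [order #2] market_buy(qty=1): fills=none; bids=[#1:10@101] asks=[-]
After op 3 cancel(order #1): fills=none; bids=[-] asks=[-]
After op 4 [order #3] market_buy(qty=4): fills=none; bids=[-] asks=[-]
After op 5 [order #4] limit_sell(price=101, qty=5): fills=none; bids=[-] asks=[#4:5@101]

Answer: bid=101 ask=-
bid=101 ask=-
bid=- ask=-
bid=- ask=-
bid=- ask=101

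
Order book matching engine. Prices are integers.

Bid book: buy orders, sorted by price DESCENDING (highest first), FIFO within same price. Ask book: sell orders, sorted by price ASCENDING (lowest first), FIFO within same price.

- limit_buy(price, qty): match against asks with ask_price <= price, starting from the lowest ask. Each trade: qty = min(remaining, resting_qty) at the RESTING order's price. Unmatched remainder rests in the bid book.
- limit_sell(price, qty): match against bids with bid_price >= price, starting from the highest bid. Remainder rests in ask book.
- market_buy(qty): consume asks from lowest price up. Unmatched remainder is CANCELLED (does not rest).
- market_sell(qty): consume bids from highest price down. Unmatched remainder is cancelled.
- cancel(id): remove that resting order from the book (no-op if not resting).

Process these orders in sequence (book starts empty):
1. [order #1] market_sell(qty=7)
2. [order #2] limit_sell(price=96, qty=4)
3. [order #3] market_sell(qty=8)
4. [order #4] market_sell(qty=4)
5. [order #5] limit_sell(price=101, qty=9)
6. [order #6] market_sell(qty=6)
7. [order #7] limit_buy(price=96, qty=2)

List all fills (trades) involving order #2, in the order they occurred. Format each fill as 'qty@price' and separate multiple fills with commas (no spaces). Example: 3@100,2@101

Answer: 2@96

Derivation:
After op 1 [order #1] market_sell(qty=7): fills=none; bids=[-] asks=[-]
After op 2 [order #2] limit_sell(price=96, qty=4): fills=none; bids=[-] asks=[#2:4@96]
After op 3 [order #3] market_sell(qty=8): fills=none; bids=[-] asks=[#2:4@96]
After op 4 [order #4] market_sell(qty=4): fills=none; bids=[-] asks=[#2:4@96]
After op 5 [order #5] limit_sell(price=101, qty=9): fills=none; bids=[-] asks=[#2:4@96 #5:9@101]
After op 6 [order #6] market_sell(qty=6): fills=none; bids=[-] asks=[#2:4@96 #5:9@101]
After op 7 [order #7] limit_buy(price=96, qty=2): fills=#7x#2:2@96; bids=[-] asks=[#2:2@96 #5:9@101]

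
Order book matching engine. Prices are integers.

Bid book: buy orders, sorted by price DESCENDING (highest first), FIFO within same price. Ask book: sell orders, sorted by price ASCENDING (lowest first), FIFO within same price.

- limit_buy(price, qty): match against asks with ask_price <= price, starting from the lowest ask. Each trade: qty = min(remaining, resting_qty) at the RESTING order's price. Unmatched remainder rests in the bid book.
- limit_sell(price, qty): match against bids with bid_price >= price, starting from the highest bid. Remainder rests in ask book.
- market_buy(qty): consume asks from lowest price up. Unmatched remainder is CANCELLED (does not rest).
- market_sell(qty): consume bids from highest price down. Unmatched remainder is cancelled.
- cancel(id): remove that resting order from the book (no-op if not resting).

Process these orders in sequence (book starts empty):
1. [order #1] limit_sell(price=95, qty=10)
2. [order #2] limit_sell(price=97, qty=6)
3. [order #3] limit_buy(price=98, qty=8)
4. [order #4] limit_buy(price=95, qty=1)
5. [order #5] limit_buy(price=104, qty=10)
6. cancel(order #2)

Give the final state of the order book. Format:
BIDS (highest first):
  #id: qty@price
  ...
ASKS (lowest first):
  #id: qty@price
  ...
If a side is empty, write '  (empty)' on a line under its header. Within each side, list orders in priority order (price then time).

After op 1 [order #1] limit_sell(price=95, qty=10): fills=none; bids=[-] asks=[#1:10@95]
After op 2 [order #2] limit_sell(price=97, qty=6): fills=none; bids=[-] asks=[#1:10@95 #2:6@97]
After op 3 [order #3] limit_buy(price=98, qty=8): fills=#3x#1:8@95; bids=[-] asks=[#1:2@95 #2:6@97]
After op 4 [order #4] limit_buy(price=95, qty=1): fills=#4x#1:1@95; bids=[-] asks=[#1:1@95 #2:6@97]
After op 5 [order #5] limit_buy(price=104, qty=10): fills=#5x#1:1@95 #5x#2:6@97; bids=[#5:3@104] asks=[-]
After op 6 cancel(order #2): fills=none; bids=[#5:3@104] asks=[-]

Answer: BIDS (highest first):
  #5: 3@104
ASKS (lowest first):
  (empty)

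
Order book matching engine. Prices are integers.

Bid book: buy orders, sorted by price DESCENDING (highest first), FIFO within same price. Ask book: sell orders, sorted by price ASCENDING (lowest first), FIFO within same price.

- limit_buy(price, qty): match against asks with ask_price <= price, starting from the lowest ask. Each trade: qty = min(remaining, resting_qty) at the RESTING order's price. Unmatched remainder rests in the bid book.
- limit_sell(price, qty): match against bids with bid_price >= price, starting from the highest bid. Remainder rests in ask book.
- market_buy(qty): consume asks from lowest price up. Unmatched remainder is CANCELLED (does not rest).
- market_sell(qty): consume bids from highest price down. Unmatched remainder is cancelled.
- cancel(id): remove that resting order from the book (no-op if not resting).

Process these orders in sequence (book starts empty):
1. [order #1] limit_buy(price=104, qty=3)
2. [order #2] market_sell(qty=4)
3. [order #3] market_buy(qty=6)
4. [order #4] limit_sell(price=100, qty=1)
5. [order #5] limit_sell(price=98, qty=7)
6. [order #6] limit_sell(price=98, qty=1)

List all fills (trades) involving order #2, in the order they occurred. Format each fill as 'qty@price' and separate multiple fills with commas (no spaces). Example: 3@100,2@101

Answer: 3@104

Derivation:
After op 1 [order #1] limit_buy(price=104, qty=3): fills=none; bids=[#1:3@104] asks=[-]
After op 2 [order #2] market_sell(qty=4): fills=#1x#2:3@104; bids=[-] asks=[-]
After op 3 [order #3] market_buy(qty=6): fills=none; bids=[-] asks=[-]
After op 4 [order #4] limit_sell(price=100, qty=1): fills=none; bids=[-] asks=[#4:1@100]
After op 5 [order #5] limit_sell(price=98, qty=7): fills=none; bids=[-] asks=[#5:7@98 #4:1@100]
After op 6 [order #6] limit_sell(price=98, qty=1): fills=none; bids=[-] asks=[#5:7@98 #6:1@98 #4:1@100]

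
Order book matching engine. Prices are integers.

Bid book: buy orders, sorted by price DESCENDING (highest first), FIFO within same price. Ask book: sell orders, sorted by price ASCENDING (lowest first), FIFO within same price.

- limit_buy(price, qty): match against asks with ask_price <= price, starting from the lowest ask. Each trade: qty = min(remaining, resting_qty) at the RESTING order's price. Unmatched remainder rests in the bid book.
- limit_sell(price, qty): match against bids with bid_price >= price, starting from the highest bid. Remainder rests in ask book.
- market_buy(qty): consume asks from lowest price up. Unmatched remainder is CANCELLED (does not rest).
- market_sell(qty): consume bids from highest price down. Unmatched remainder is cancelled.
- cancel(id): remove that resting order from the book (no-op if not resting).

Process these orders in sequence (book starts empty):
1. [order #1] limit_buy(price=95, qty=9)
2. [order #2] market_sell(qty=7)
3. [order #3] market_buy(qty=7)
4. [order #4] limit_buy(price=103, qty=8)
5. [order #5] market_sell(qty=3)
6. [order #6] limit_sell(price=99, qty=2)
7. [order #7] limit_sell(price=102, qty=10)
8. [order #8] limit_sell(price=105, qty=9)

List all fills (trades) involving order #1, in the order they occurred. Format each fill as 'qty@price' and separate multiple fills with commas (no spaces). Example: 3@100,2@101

After op 1 [order #1] limit_buy(price=95, qty=9): fills=none; bids=[#1:9@95] asks=[-]
After op 2 [order #2] market_sell(qty=7): fills=#1x#2:7@95; bids=[#1:2@95] asks=[-]
After op 3 [order #3] market_buy(qty=7): fills=none; bids=[#1:2@95] asks=[-]
After op 4 [order #4] limit_buy(price=103, qty=8): fills=none; bids=[#4:8@103 #1:2@95] asks=[-]
After op 5 [order #5] market_sell(qty=3): fills=#4x#5:3@103; bids=[#4:5@103 #1:2@95] asks=[-]
After op 6 [order #6] limit_sell(price=99, qty=2): fills=#4x#6:2@103; bids=[#4:3@103 #1:2@95] asks=[-]
After op 7 [order #7] limit_sell(price=102, qty=10): fills=#4x#7:3@103; bids=[#1:2@95] asks=[#7:7@102]
After op 8 [order #8] limit_sell(price=105, qty=9): fills=none; bids=[#1:2@95] asks=[#7:7@102 #8:9@105]

Answer: 7@95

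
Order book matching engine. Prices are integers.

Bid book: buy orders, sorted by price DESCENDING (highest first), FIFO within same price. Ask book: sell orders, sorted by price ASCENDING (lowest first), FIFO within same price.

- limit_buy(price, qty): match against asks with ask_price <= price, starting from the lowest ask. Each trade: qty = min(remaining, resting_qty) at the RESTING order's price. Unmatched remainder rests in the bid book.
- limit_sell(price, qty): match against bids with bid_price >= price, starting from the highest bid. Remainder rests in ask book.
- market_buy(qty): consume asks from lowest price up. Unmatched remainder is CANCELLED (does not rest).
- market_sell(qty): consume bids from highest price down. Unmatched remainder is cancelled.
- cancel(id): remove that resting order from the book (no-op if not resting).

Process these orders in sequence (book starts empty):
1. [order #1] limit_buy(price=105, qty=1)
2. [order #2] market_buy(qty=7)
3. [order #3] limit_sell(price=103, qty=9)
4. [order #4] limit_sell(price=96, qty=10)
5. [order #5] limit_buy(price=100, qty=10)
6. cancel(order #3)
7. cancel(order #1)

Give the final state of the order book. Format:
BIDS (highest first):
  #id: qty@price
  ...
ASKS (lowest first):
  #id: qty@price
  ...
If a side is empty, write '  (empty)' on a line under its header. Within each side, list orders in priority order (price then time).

Answer: BIDS (highest first):
  (empty)
ASKS (lowest first):
  (empty)

Derivation:
After op 1 [order #1] limit_buy(price=105, qty=1): fills=none; bids=[#1:1@105] asks=[-]
After op 2 [order #2] market_buy(qty=7): fills=none; bids=[#1:1@105] asks=[-]
After op 3 [order #3] limit_sell(price=103, qty=9): fills=#1x#3:1@105; bids=[-] asks=[#3:8@103]
After op 4 [order #4] limit_sell(price=96, qty=10): fills=none; bids=[-] asks=[#4:10@96 #3:8@103]
After op 5 [order #5] limit_buy(price=100, qty=10): fills=#5x#4:10@96; bids=[-] asks=[#3:8@103]
After op 6 cancel(order #3): fills=none; bids=[-] asks=[-]
After op 7 cancel(order #1): fills=none; bids=[-] asks=[-]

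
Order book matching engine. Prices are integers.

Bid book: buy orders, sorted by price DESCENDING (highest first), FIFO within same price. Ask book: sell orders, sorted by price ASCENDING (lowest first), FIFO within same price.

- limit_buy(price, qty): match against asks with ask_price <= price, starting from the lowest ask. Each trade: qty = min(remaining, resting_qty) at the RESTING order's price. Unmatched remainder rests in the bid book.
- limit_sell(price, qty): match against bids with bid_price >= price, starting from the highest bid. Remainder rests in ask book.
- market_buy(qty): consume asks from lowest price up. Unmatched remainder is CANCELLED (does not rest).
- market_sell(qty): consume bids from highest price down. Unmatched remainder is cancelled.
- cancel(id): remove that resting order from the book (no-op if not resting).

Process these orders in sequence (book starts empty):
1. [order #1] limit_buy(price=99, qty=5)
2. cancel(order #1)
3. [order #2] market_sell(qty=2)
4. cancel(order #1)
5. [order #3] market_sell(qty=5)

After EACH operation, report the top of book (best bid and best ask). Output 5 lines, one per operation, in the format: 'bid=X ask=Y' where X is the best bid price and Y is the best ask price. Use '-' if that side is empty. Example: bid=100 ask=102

After op 1 [order #1] limit_buy(price=99, qty=5): fills=none; bids=[#1:5@99] asks=[-]
After op 2 cancel(order #1): fills=none; bids=[-] asks=[-]
After op 3 [order #2] market_sell(qty=2): fills=none; bids=[-] asks=[-]
After op 4 cancel(order #1): fills=none; bids=[-] asks=[-]
After op 5 [order #3] market_sell(qty=5): fills=none; bids=[-] asks=[-]

Answer: bid=99 ask=-
bid=- ask=-
bid=- ask=-
bid=- ask=-
bid=- ask=-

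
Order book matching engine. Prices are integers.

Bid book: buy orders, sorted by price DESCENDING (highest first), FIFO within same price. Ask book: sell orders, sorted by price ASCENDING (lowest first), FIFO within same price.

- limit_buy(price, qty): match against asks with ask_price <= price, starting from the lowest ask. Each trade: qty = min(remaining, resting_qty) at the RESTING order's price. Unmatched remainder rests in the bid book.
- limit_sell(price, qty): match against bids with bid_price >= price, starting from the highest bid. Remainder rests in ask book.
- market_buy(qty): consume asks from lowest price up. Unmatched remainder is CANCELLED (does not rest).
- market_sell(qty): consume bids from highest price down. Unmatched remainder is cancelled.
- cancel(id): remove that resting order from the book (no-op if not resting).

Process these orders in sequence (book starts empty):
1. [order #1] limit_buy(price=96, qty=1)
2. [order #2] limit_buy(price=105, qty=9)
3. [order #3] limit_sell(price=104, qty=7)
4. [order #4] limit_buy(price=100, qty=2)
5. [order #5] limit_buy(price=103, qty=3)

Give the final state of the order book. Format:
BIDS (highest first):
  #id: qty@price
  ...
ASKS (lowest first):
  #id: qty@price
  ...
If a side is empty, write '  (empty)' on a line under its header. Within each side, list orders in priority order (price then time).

After op 1 [order #1] limit_buy(price=96, qty=1): fills=none; bids=[#1:1@96] asks=[-]
After op 2 [order #2] limit_buy(price=105, qty=9): fills=none; bids=[#2:9@105 #1:1@96] asks=[-]
After op 3 [order #3] limit_sell(price=104, qty=7): fills=#2x#3:7@105; bids=[#2:2@105 #1:1@96] asks=[-]
After op 4 [order #4] limit_buy(price=100, qty=2): fills=none; bids=[#2:2@105 #4:2@100 #1:1@96] asks=[-]
After op 5 [order #5] limit_buy(price=103, qty=3): fills=none; bids=[#2:2@105 #5:3@103 #4:2@100 #1:1@96] asks=[-]

Answer: BIDS (highest first):
  #2: 2@105
  #5: 3@103
  #4: 2@100
  #1: 1@96
ASKS (lowest first):
  (empty)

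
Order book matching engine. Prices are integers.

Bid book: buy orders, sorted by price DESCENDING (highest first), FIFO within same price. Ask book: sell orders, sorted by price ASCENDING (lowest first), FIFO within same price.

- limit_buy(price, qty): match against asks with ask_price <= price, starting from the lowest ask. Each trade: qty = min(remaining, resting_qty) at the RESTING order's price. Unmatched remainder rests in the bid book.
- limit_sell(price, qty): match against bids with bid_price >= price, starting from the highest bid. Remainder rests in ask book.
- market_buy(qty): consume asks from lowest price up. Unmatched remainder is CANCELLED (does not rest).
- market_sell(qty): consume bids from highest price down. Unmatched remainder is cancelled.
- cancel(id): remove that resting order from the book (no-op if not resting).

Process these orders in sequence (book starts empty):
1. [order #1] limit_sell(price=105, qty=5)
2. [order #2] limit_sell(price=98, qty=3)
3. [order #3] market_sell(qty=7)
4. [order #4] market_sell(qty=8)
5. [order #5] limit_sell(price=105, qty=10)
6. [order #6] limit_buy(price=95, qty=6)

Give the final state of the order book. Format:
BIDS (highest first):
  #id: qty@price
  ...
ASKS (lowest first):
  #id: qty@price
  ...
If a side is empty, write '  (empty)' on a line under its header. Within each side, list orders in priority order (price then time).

After op 1 [order #1] limit_sell(price=105, qty=5): fills=none; bids=[-] asks=[#1:5@105]
After op 2 [order #2] limit_sell(price=98, qty=3): fills=none; bids=[-] asks=[#2:3@98 #1:5@105]
After op 3 [order #3] market_sell(qty=7): fills=none; bids=[-] asks=[#2:3@98 #1:5@105]
After op 4 [order #4] market_sell(qty=8): fills=none; bids=[-] asks=[#2:3@98 #1:5@105]
After op 5 [order #5] limit_sell(price=105, qty=10): fills=none; bids=[-] asks=[#2:3@98 #1:5@105 #5:10@105]
After op 6 [order #6] limit_buy(price=95, qty=6): fills=none; bids=[#6:6@95] asks=[#2:3@98 #1:5@105 #5:10@105]

Answer: BIDS (highest first):
  #6: 6@95
ASKS (lowest first):
  #2: 3@98
  #1: 5@105
  #5: 10@105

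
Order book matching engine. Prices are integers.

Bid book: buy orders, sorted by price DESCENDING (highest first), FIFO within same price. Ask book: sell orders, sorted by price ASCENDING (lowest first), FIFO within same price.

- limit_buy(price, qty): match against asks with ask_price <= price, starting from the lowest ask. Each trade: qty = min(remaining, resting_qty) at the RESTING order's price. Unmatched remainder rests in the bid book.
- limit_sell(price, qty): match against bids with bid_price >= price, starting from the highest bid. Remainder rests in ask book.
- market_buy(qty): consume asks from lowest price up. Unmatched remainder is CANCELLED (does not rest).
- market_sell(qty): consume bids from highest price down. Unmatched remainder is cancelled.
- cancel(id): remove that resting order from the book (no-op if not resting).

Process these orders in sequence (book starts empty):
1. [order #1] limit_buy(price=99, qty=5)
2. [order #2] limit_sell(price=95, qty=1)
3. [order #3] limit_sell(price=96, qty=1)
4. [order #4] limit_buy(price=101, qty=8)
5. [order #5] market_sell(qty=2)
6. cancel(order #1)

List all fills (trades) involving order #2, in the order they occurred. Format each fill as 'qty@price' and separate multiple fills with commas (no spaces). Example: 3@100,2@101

After op 1 [order #1] limit_buy(price=99, qty=5): fills=none; bids=[#1:5@99] asks=[-]
After op 2 [order #2] limit_sell(price=95, qty=1): fills=#1x#2:1@99; bids=[#1:4@99] asks=[-]
After op 3 [order #3] limit_sell(price=96, qty=1): fills=#1x#3:1@99; bids=[#1:3@99] asks=[-]
After op 4 [order #4] limit_buy(price=101, qty=8): fills=none; bids=[#4:8@101 #1:3@99] asks=[-]
After op 5 [order #5] market_sell(qty=2): fills=#4x#5:2@101; bids=[#4:6@101 #1:3@99] asks=[-]
After op 6 cancel(order #1): fills=none; bids=[#4:6@101] asks=[-]

Answer: 1@99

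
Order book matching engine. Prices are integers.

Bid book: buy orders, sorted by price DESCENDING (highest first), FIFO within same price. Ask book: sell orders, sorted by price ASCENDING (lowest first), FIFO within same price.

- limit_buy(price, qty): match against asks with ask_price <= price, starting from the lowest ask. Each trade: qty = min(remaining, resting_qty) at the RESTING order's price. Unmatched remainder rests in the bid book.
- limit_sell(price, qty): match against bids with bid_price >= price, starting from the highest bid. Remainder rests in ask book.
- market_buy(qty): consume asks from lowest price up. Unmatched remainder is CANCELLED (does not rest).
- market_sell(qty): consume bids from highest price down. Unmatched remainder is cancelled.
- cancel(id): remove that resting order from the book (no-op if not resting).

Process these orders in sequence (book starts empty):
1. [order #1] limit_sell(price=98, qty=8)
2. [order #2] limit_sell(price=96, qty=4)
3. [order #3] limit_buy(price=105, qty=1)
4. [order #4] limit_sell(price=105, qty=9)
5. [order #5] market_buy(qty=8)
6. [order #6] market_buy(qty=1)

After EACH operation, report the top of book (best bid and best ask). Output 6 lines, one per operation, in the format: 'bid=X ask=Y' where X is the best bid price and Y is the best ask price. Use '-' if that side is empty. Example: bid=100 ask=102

After op 1 [order #1] limit_sell(price=98, qty=8): fills=none; bids=[-] asks=[#1:8@98]
After op 2 [order #2] limit_sell(price=96, qty=4): fills=none; bids=[-] asks=[#2:4@96 #1:8@98]
After op 3 [order #3] limit_buy(price=105, qty=1): fills=#3x#2:1@96; bids=[-] asks=[#2:3@96 #1:8@98]
After op 4 [order #4] limit_sell(price=105, qty=9): fills=none; bids=[-] asks=[#2:3@96 #1:8@98 #4:9@105]
After op 5 [order #5] market_buy(qty=8): fills=#5x#2:3@96 #5x#1:5@98; bids=[-] asks=[#1:3@98 #4:9@105]
After op 6 [order #6] market_buy(qty=1): fills=#6x#1:1@98; bids=[-] asks=[#1:2@98 #4:9@105]

Answer: bid=- ask=98
bid=- ask=96
bid=- ask=96
bid=- ask=96
bid=- ask=98
bid=- ask=98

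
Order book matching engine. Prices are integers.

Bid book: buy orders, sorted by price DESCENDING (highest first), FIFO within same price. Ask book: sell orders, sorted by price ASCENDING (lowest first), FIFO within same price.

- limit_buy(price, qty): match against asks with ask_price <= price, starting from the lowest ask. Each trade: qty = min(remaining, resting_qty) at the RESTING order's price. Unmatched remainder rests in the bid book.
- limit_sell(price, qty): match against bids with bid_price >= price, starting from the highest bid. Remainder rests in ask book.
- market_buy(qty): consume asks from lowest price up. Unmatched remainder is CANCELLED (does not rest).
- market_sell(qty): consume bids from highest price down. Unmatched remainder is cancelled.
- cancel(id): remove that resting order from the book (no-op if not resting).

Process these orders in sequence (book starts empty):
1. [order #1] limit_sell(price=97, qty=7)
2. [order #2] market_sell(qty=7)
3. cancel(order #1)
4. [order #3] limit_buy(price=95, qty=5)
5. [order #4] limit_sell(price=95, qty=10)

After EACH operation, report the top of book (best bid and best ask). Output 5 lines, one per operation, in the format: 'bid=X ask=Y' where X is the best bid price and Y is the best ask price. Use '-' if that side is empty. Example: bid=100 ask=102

After op 1 [order #1] limit_sell(price=97, qty=7): fills=none; bids=[-] asks=[#1:7@97]
After op 2 [order #2] market_sell(qty=7): fills=none; bids=[-] asks=[#1:7@97]
After op 3 cancel(order #1): fills=none; bids=[-] asks=[-]
After op 4 [order #3] limit_buy(price=95, qty=5): fills=none; bids=[#3:5@95] asks=[-]
After op 5 [order #4] limit_sell(price=95, qty=10): fills=#3x#4:5@95; bids=[-] asks=[#4:5@95]

Answer: bid=- ask=97
bid=- ask=97
bid=- ask=-
bid=95 ask=-
bid=- ask=95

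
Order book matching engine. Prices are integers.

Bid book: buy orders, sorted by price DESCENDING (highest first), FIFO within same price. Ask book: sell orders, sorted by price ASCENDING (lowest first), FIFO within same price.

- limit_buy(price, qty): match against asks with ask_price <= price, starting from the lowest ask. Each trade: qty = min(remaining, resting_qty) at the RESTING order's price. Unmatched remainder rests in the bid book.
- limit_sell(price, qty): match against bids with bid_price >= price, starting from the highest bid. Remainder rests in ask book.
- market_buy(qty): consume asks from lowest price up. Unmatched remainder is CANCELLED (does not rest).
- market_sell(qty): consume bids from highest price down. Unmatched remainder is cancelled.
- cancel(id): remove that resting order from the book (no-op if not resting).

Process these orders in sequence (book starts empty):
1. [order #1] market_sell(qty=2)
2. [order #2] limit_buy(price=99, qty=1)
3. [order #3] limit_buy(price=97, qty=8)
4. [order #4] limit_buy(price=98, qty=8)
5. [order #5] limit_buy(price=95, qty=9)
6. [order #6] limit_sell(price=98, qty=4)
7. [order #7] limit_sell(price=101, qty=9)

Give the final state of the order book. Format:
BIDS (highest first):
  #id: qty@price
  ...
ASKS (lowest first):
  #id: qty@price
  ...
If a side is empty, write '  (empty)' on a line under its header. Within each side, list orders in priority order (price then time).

After op 1 [order #1] market_sell(qty=2): fills=none; bids=[-] asks=[-]
After op 2 [order #2] limit_buy(price=99, qty=1): fills=none; bids=[#2:1@99] asks=[-]
After op 3 [order #3] limit_buy(price=97, qty=8): fills=none; bids=[#2:1@99 #3:8@97] asks=[-]
After op 4 [order #4] limit_buy(price=98, qty=8): fills=none; bids=[#2:1@99 #4:8@98 #3:8@97] asks=[-]
After op 5 [order #5] limit_buy(price=95, qty=9): fills=none; bids=[#2:1@99 #4:8@98 #3:8@97 #5:9@95] asks=[-]
After op 6 [order #6] limit_sell(price=98, qty=4): fills=#2x#6:1@99 #4x#6:3@98; bids=[#4:5@98 #3:8@97 #5:9@95] asks=[-]
After op 7 [order #7] limit_sell(price=101, qty=9): fills=none; bids=[#4:5@98 #3:8@97 #5:9@95] asks=[#7:9@101]

Answer: BIDS (highest first):
  #4: 5@98
  #3: 8@97
  #5: 9@95
ASKS (lowest first):
  #7: 9@101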